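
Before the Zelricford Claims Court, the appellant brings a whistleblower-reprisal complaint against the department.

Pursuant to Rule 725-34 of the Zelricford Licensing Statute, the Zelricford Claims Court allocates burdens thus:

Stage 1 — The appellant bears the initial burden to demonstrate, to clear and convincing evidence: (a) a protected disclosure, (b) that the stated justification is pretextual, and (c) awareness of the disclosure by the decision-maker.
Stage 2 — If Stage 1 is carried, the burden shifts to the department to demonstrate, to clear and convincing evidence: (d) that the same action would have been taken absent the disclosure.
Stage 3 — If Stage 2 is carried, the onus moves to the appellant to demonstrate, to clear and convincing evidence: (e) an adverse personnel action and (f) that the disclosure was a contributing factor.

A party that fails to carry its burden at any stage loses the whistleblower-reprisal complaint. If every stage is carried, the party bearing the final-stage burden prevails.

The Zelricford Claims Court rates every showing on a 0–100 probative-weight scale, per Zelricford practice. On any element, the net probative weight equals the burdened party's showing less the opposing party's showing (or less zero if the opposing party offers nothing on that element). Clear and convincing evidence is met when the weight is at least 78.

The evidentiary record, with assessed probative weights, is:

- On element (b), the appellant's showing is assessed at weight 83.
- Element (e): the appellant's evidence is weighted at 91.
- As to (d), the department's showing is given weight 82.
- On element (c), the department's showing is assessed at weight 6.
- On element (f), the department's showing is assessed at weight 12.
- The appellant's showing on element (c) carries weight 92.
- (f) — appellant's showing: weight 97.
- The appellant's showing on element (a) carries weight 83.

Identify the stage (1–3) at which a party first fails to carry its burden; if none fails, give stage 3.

At Stage 1 the appellant must meet clear and convincing evidence (weight is at least 78): on (a) the weight is 83, ≥ 78, so (a) meets the standard; on (b) the weight is 83, ≥ 78, so (b) meets the standard; on (c) the weight is 92 less the opposing 6 gives net 86, which does reach 78, so (c) meets the standard.
  Stage 1 is satisfied; the onus moves to the department.
At Stage 2 the department must meet clear and convincing evidence (weight is at least 78): on (d) the weight is 82, which does reach 78, so (d) meets the standard.
  All elements met. The burden passes to the appellant.
At Stage 3 the appellant must meet clear and convincing evidence (weight is at least 78): on (e) the weight is 91, which does reach 78, so (e) meets the standard; on (f) the weight is 97 less the opposing 12 gives net 85, which does reach 78, so (f) meets the standard.
  Stage 3 carried; the final stage is satisfied.
With every stage satisfied, the appellant prevails.

stage 3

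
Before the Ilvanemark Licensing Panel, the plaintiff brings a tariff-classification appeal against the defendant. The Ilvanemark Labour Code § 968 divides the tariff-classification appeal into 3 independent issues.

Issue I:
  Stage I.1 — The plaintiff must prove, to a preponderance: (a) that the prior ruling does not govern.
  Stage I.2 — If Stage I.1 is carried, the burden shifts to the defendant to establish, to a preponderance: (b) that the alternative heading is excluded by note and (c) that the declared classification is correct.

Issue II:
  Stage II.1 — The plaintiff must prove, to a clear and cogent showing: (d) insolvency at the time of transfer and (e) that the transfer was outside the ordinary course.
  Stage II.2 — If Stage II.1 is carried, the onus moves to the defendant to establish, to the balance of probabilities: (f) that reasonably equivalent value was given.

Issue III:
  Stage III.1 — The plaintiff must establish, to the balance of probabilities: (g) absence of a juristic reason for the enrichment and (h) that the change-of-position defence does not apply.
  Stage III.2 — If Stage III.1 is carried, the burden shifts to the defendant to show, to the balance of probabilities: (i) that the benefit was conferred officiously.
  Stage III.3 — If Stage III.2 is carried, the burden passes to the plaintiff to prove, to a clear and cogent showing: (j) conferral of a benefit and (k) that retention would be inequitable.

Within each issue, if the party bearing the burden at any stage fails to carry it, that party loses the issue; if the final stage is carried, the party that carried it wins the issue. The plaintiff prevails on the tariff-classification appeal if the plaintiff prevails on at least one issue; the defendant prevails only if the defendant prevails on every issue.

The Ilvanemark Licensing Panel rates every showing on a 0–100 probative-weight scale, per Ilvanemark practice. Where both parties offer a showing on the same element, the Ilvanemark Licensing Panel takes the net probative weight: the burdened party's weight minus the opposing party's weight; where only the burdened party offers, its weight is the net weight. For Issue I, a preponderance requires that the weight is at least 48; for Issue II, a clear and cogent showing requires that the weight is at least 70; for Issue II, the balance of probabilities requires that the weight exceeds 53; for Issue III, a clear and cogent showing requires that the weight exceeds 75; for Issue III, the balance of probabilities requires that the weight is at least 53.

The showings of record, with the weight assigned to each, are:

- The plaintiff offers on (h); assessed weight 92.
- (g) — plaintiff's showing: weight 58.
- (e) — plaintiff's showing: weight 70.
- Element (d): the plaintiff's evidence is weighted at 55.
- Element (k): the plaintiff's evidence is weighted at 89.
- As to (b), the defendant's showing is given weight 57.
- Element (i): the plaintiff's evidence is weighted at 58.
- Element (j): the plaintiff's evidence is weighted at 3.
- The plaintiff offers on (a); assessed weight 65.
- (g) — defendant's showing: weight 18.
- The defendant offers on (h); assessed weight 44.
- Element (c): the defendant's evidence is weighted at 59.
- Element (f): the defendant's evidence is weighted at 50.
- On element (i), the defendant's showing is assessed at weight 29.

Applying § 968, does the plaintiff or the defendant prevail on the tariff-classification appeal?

— Issue I —
At Stage I.1 the plaintiff must meet a preponderance (weight is at least 48): on (a) the weight is 65, ≥ 48, so (a) meets the standard.
  Stage I.1 carried; the burden shifts to the defendant.
At Stage I.2 the defendant must meet a preponderance (weight is at least 48): on (b) the weight is 57, which does reach 48, so (b) meets the standard; on (c) the weight is 59, which does reach 48, so (c) meets the standard.
  The defendant carries the last stage.
With every stage satisfied, the defendant prevails on this issue.
— Issue II —
Stage II.1 — burden on plaintiff; standard: a clear and cogent showing (weight is at least 70).
    (d): 55 < 70 [not met]
    (e): 70 ≥ 70 [met]
  Stage II.1 not carried; the plaintiff fails its burden.
The analysis ends at Stage II.1; the defendant prevails on this issue.
— Issue III —
Stage III.1 — burden on plaintiff; standard: the balance of probabilities (weight is at least 53).
    (g): 58 − 18 = 40 < 53 [not met]
    (h): 92 − 44 = 48 < 53 [not met]
  Not every element is met, so the plaintiff fails to carry Stage III.1.
The analysis ends at Stage III.1; the defendant prevails on this issue.
Per-issue: Issue I → defendant; Issue II → defendant; Issue III → defendant. The plaintiff must prevail on at least one issue; overall, the defendant prevails.

defendant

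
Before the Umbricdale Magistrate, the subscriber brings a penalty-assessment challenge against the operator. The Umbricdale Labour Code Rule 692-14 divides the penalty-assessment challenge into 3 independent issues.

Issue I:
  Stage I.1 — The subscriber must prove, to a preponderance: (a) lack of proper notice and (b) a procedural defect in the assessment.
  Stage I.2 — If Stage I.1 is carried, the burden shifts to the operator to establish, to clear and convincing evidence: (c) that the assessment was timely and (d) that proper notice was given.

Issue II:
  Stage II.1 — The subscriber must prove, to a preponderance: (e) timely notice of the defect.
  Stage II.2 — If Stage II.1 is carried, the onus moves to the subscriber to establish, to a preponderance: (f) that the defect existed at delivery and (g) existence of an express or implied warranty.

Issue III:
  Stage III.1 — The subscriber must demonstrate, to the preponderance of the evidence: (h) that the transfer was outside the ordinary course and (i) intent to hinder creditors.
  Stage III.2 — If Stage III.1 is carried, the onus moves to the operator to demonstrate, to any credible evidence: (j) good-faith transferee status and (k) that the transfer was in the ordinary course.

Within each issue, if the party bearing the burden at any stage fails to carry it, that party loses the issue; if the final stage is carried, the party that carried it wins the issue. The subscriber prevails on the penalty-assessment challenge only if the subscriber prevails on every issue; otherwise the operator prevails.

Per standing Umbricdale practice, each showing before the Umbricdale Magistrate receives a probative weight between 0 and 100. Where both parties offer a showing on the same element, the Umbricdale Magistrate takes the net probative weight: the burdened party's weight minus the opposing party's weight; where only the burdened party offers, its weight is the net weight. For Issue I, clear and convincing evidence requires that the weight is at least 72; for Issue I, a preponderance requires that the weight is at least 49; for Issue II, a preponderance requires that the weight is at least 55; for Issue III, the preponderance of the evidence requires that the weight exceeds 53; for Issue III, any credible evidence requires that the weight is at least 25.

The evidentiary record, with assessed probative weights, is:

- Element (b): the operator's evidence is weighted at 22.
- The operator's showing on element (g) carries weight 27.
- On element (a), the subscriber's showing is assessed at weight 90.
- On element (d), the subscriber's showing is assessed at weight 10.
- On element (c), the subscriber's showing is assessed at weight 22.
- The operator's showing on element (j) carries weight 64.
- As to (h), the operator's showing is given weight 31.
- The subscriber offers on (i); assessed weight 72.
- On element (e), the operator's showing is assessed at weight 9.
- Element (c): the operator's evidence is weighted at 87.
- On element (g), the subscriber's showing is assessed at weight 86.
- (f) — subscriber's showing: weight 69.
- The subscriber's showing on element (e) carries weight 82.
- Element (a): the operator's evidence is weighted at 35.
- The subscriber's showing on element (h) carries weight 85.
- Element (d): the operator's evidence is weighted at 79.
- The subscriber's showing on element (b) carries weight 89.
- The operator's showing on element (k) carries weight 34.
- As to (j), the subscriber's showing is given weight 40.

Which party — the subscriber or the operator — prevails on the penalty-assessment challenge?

— Issue I —
Stage I.1 — burden on subscriber; standard: a preponderance (weight is at least 49).
    (a): 90 − 35 = 55 ≥ 49 [met]
    (b): 89 − 22 = 67 ≥ 49 [met]
  The subscriber carries Stage I.1; the operator now bears the burden.
Stage I.2 — burden on operator; standard: clear and convincing evidence (weight is at least 72).
    (c): 87 − 22 = 65 < 72 [not met]
    (d): 79 − 10 = 69 < 72 [not met]
  The operator does not carry Stage I.2.
The subscriber prevails on this issue.
— Issue II —
At Stage II.1 the subscriber must meet a preponderance (weight is at least 55): on (e) the weight is 82 less the opposing 9 gives net 73, ≥ 55, so (e) meets the standard.
  All elements met. The subscriber retains the burden for Stage II.2.
At Stage II.2 the subscriber must meet a preponderance (weight is at least 55): on (f) the weight is 69, ≥ 55, so (f) meets the standard; on (g) the weight is 86 less the opposing 27 gives net 59, ≥ 55, so (g) meets the standard.
  All elements met at the final stage.
All stages carried — the subscriber prevails on this issue.
— Issue III —
Stage III.1 — burden on subscriber; standard: the preponderance of the evidence (weight exceeds 53).
    (h): 85 − 31 = 54 > 53 [met]
    (i): 72 > 53 [met]
  Stage III.1 carried; the burden shifts to the operator.
Stage III.2 — burden on operator; standard: any credible evidence (weight is at least 25).
    (j): 64 − 40 = 24 < 25 [not met]
    (k): 34 ≥ 25 [met]
  Not every element is met, so the operator fails to carry Stage III.2.
The analysis ends at Stage III.2; the subscriber prevails on this issue.
Per-issue: Issue I → subscriber; Issue II → subscriber; Issue III → subscriber. The subscriber must prevail on every issue; overall, the subscriber prevails.

subscriber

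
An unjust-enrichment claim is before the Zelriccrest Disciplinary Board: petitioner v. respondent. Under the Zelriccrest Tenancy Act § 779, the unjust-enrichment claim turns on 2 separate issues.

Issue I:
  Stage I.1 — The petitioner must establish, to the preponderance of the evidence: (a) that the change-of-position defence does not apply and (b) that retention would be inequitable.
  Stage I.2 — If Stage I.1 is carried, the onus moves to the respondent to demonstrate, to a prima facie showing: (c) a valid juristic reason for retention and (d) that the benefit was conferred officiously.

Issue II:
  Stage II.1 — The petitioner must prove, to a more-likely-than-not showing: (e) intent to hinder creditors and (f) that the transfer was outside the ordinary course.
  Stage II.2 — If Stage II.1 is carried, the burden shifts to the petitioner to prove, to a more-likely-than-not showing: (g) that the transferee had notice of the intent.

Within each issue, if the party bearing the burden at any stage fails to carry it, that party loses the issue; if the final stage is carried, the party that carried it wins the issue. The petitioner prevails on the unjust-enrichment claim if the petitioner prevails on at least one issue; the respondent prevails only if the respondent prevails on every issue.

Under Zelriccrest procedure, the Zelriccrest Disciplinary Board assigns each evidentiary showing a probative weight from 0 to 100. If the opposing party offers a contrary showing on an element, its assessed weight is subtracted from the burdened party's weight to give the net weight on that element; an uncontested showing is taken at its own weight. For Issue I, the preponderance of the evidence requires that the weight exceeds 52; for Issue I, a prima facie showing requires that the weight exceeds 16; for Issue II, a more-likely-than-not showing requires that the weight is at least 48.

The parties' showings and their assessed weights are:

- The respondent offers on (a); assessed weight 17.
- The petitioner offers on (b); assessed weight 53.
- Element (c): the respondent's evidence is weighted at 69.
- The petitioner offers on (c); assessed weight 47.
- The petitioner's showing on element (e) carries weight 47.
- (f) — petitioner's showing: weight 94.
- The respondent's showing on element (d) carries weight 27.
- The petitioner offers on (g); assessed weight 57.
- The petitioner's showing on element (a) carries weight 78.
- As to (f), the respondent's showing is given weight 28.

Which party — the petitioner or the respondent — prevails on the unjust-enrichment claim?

— Issue I —
Stage I.1 (petitioner, the preponderance of the evidence, weight exceeds 52): (a) net 78−17=61 > 52 — meets; (b) 53 > 52 — meets.
  The petitioner carries Stage I.1; the respondent now bears the burden.
Stage I.2 (respondent, a prima facie showing, weight exceeds 16): (c) net 69−47=22 > 16 — meets; (d) 27 > 16 — meets.
  Stage I.2 carried; the final stage is satisfied.
Every stage carried; the respondent prevails on this issue.
— Issue II —
Stage II.1 (petitioner, a more-likely-than-not showing, weight is at least 48): (e) 47 < 48 — fails; (f) net 94−28=66 ≥ 48 — meets.
  The petitioner does not carry Stage II.1.
The analysis ends at Stage II.1; the respondent prevails on this issue.
Per-issue: Issue I → respondent; Issue II → respondent. The petitioner must prevail on at least one issue; overall, the respondent prevails.

respondent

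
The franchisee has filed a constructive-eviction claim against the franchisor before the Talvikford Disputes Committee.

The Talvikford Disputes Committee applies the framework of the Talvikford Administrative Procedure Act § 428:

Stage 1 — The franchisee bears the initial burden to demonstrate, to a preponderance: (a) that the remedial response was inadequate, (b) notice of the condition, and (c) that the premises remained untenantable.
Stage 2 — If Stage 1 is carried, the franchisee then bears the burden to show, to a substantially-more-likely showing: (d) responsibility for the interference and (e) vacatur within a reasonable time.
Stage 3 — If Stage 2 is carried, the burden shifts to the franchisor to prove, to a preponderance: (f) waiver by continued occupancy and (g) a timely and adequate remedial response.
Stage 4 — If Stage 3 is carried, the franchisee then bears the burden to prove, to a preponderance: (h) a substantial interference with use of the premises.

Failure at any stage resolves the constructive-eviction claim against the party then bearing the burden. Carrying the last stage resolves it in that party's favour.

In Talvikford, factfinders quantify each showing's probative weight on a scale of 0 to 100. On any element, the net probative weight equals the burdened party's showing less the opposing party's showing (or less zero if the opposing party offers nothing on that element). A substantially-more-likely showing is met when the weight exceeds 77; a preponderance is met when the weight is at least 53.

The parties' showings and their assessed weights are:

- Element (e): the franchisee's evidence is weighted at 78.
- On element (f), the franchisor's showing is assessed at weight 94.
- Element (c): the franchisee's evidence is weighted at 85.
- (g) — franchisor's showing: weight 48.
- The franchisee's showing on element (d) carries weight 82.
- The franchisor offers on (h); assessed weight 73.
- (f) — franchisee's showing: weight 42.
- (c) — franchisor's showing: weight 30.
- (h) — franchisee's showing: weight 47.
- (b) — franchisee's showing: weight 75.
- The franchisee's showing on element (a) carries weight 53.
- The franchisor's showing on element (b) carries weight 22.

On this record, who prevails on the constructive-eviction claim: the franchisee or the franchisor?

Stage 1 — burden on franchisee; standard: a preponderance (weight is at least 53).
    (a): 53 ≥ 53 [met]
    (b): 75 − 22 = 53 ≥ 53 [met]
    (c): 85 − 30 = 55 ≥ 53 [met]
  Stage 1 carried; the burden remains with the franchisee.
Stage 2 — burden on franchisee; standard: a substantially-more-likely showing (weight exceeds 77).
    (d): 82 > 77 [met]
    (e): 78 > 77 [met]
  Stage 2 is satisfied; the onus moves to the franchisor.
Stage 3 — burden on franchisor; standard: a preponderance (weight is at least 53).
    (f): 94 − 42 = 52 < 53 [not met]
    (g): 48 < 53 [not met]
  The franchisor does not carry Stage 3.
So the franchisee prevails.

franchisee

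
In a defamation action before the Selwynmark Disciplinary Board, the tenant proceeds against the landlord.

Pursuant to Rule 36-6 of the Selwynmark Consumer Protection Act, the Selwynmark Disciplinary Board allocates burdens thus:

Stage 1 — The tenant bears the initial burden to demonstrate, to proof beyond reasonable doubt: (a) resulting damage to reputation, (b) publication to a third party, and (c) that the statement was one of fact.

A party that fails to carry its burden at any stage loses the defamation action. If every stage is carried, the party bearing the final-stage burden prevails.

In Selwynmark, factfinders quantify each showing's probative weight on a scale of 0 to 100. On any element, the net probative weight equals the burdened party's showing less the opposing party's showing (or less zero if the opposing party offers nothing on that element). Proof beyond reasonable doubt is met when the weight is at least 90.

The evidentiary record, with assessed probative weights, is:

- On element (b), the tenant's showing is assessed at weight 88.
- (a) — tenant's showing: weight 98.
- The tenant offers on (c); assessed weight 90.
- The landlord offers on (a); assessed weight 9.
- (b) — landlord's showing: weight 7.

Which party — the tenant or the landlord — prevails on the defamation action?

landlord

Stage 1 (tenant, proof beyond reasonable doubt, weight is at least 90): (a) net 98−9=89 < 90 — fails; (b) net 88−7=81 < 90 — fails; (c) 90 ≥ 90 — meets.
  Stage 1 not carried; the tenant fails its burden.
The landlord prevails.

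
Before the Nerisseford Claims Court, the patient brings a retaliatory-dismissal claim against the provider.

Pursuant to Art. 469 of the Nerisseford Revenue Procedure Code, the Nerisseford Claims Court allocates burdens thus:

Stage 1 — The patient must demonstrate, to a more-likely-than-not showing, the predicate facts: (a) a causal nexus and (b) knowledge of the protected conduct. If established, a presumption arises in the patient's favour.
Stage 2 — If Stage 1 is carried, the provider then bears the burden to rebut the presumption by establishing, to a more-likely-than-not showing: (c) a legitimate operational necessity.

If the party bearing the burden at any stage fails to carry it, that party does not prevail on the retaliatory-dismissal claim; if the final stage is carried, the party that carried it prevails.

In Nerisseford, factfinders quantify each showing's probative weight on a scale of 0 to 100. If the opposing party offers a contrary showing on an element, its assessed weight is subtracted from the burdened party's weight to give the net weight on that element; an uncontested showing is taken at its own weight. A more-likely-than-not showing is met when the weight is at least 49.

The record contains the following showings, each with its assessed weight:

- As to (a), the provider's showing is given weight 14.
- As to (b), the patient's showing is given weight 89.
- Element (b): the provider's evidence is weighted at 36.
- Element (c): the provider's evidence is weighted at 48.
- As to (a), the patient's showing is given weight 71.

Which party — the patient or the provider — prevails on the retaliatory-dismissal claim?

At Stage 1 the patient must meet a more-likely-than-not showing (weight is at least 49): on (a) the weight is 71 less the opposing 14 gives net 57, which does reach 49, so (a) meets the standard; on (b) the weight is 89 less the opposing 36 gives net 53, ≥ 49, so (b) meets the standard.
  The patient carries Stage 1; the provider now bears the burden.
At Stage 2 the provider must meet a more-likely-than-not showing (weight is at least 49): on (c) the weight is 48, which does not reach 49, so (c) does not meet the standard.
  Not every element is met, so the provider fails to carry Stage 2.
The patient prevails.

patient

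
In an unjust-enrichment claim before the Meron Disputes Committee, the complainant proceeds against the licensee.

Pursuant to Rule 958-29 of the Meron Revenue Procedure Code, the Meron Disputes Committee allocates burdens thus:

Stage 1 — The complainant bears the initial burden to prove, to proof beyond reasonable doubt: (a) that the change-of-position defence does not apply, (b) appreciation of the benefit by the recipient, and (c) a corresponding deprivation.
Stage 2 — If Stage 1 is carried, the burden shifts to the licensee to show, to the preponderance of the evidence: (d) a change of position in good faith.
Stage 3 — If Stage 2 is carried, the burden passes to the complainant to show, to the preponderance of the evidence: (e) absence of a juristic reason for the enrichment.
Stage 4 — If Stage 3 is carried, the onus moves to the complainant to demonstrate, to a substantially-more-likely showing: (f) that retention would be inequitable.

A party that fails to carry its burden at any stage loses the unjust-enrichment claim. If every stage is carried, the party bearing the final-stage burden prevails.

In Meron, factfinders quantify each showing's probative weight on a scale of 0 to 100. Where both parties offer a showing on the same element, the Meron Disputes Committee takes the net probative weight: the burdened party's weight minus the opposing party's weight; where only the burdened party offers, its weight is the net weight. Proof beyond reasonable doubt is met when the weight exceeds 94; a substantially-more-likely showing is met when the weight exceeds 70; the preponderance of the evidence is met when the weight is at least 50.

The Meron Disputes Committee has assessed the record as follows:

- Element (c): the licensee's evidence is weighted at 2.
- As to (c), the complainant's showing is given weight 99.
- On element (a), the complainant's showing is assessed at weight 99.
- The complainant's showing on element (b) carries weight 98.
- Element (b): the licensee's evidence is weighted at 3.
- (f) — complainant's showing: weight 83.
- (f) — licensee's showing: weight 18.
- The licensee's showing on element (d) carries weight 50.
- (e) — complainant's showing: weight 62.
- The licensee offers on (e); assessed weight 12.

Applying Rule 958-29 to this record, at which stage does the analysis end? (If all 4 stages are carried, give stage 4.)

stage 4

Stage 1 (complainant, proof beyond reasonable doubt, weight exceeds 94): (a) 99 > 94 — meets; (b) net 98−3=95 > 94 — meets; (c) net 99−2=97 > 94 — meets.
  Stage 1 is satisfied; the onus moves to the licensee.
Stage 2 (licensee, the preponderance of the evidence, weight is at least 50): (d) 50 ≥ 50 — meets.
  Stage 2 is satisfied; the onus moves to the complainant.
Stage 3 (complainant, the preponderance of the evidence, weight is at least 50): (e) net 62−12=50 ≥ 50 — meets.
  Stage 3 carried; the burden remains with the complainant.
Stage 4 (complainant, a substantially-more-likely showing, weight exceeds 70): (f) net 83−18=65 ≤ 70 — fails.
  Stage 4 not carried; the complainant fails its burden.
The licensee prevails.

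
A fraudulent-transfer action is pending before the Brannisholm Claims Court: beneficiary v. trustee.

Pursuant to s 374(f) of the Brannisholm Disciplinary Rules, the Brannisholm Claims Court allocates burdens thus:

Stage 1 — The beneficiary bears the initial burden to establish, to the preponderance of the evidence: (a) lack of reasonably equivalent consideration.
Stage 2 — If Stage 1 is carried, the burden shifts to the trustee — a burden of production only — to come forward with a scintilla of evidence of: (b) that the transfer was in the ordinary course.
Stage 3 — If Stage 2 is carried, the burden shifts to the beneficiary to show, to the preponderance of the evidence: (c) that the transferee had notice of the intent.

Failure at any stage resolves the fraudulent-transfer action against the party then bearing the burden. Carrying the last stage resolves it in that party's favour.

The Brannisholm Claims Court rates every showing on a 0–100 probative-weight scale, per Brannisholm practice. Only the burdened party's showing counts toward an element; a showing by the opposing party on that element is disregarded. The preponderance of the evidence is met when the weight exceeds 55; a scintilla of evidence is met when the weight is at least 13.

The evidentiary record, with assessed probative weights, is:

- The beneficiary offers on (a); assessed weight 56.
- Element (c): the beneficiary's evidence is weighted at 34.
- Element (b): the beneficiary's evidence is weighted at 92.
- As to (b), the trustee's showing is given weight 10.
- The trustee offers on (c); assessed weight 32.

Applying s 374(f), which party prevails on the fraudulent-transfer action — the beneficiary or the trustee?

beneficiary

Stage 1 (beneficiary, the preponderance of the evidence, weight exceeds 55): (a) 56 > 55 — meets.
  Stage 1 carried; the burden shifts to the trustee.
Stage 2 (trustee, a scintilla of evidence, weight is at least 13): (b) 10 (beneficiary's 92 disregarded) < 13 — fails.
  Not every element is met, so the trustee fails to carry Stage 2.
The beneficiary prevails.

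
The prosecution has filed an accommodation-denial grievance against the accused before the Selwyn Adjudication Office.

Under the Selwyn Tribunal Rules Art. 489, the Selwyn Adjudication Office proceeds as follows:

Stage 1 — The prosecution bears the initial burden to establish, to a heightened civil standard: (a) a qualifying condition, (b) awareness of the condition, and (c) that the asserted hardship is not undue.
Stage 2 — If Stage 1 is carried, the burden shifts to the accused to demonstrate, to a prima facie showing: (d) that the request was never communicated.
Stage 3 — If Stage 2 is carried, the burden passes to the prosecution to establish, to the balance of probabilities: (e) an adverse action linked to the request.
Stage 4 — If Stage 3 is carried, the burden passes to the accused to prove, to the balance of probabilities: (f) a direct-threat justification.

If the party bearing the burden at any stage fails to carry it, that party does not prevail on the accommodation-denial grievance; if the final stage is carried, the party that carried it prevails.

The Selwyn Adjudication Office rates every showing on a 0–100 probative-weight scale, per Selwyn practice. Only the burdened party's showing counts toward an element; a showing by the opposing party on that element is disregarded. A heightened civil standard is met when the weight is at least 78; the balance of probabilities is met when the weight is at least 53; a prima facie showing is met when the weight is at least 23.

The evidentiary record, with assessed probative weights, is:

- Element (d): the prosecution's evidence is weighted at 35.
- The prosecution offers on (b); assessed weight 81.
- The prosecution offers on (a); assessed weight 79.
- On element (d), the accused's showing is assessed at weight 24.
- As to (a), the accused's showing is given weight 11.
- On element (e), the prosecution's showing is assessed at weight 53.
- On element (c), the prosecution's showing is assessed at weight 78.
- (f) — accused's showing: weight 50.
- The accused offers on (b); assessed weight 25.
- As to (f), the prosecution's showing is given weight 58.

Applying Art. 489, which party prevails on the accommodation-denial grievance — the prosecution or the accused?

Stage 1 (prosecution, a heightened civil standard, weight is at least 78): (a) 79 (accused's 11 disregarded) ≥ 78 — meets; (b) 81 (accused's 25 disregarded) ≥ 78 — meets; (c) 78 ≥ 78 — meets.
  Stage 1 carried; the burden shifts to the accused.
Stage 2 (accused, a prima facie showing, weight is at least 23): (d) 24 (prosecution's 35 disregarded) ≥ 23 — meets.
  All elements met. The burden passes to the prosecution.
Stage 3 (prosecution, the balance of probabilities, weight is at least 53): (e) 53 ≥ 53 — meets.
  All elements met. The burden passes to the accused.
Stage 4 (accused, the balance of probabilities, weight is at least 53): (f) 50 (prosecution's 58 disregarded) < 53 — fails.
  Stage 4 not carried; the accused fails its burden.
The analysis ends at Stage 4; the prosecution prevails.

prosecution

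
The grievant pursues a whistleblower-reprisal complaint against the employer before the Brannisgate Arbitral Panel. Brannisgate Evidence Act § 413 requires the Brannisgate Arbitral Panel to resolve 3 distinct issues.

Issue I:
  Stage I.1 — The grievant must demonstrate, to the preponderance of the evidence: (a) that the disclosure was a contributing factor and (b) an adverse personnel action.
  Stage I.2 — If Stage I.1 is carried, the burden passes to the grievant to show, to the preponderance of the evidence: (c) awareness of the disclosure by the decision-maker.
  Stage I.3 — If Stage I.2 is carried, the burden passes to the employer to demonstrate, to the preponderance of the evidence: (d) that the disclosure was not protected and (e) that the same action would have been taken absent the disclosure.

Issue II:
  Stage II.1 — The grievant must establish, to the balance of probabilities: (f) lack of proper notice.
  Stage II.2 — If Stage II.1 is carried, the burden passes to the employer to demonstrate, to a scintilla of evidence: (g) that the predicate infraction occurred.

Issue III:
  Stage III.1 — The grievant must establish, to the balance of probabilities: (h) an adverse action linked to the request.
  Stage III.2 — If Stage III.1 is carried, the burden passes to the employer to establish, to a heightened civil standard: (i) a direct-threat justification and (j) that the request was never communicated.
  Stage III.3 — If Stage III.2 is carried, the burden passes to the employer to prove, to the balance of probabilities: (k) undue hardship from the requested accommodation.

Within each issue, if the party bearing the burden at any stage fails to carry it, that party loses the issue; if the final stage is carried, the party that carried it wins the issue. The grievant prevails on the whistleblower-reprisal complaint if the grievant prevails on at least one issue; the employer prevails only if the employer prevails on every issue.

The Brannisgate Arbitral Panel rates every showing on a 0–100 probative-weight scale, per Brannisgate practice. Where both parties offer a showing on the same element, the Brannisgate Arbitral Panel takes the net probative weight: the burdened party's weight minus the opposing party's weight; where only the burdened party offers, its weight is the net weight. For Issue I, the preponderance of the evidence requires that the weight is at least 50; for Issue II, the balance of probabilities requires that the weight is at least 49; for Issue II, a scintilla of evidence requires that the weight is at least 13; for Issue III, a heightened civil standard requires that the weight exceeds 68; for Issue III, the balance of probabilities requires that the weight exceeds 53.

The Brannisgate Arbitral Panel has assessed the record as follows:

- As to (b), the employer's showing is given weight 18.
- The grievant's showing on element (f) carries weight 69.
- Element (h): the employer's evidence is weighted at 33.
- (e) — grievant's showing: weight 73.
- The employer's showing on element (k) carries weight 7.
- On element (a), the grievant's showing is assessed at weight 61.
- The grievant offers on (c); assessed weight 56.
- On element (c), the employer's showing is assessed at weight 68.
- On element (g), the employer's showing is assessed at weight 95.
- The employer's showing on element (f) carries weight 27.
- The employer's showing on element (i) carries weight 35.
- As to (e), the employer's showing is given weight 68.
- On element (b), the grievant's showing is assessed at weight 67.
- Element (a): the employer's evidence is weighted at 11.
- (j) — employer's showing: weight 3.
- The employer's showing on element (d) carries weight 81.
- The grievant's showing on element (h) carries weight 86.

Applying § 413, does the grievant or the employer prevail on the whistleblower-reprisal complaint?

employer

— Issue I —
Stage I.1 (grievant, the preponderance of the evidence, weight is at least 50): (a) net 61−11=50 ≥ 50 — meets; (b) net 67−18=49 < 50 — fails.
  Not every element is met, so the grievant fails to carry Stage I.1.
The analysis ends at Stage I.1; the employer prevails on this issue.
— Issue II —
Stage II.1 — burden on grievant; standard: the balance of probabilities (weight is at least 49).
    (f): 69 − 27 = 42 < 49 [not met]
  Stage II.1 not carried; the grievant fails its burden.
So the employer prevails on this issue.
— Issue III —
Stage III.1 — burden on grievant; standard: the balance of probabilities (weight exceeds 53).
    (h): 86 − 33 = 53 ≤ 53 [not met]
  Not every element is met, so the grievant fails to carry Stage III.1.
The analysis ends at Stage III.1; the employer prevails on this issue.
Per-issue: Issue I → employer; Issue II → employer; Issue III → employer. The grievant must prevail on at least one issue; overall, the employer prevails.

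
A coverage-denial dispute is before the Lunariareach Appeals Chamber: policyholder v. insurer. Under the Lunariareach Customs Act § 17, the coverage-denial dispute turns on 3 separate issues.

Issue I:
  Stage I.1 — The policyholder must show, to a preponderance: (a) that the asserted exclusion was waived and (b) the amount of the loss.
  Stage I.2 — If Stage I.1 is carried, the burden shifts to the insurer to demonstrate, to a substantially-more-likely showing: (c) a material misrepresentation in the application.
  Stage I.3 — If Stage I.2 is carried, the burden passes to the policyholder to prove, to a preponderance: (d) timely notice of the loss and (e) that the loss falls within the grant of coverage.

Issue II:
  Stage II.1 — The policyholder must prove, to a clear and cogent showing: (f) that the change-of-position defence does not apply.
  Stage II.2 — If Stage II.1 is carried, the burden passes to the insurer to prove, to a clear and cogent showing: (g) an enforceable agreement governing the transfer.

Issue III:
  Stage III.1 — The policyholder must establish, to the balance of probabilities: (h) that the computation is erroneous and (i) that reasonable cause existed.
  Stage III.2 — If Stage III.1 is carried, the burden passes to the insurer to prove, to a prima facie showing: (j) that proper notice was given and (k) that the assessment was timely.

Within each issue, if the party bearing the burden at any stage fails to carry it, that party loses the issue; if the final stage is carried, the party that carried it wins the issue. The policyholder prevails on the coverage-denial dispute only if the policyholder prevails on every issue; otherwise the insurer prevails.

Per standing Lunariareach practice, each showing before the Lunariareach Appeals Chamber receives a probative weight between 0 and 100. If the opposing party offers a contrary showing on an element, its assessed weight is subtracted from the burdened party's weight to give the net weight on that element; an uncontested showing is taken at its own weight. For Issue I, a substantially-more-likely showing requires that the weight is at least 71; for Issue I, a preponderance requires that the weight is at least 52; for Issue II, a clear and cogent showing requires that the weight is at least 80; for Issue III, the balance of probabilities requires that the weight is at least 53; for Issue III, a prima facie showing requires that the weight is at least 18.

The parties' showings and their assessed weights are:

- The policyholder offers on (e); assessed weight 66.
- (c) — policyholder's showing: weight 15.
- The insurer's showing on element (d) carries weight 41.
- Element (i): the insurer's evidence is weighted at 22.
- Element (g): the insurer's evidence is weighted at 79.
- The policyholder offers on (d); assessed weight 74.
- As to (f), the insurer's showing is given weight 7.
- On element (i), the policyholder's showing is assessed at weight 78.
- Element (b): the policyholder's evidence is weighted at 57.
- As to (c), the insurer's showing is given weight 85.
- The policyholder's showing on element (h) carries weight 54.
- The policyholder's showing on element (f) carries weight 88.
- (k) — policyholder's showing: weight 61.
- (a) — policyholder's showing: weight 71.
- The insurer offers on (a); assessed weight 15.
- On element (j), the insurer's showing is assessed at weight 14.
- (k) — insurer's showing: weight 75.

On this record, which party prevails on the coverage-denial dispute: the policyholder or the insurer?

policyholder

— Issue I —
Stage I.1 (policyholder, a preponderance, weight is at least 52): (a) net 71−15=56 ≥ 52 — meets; (b) 57 ≥ 52 — meets.
  The policyholder carries Stage I.1; the insurer now bears the burden.
Stage I.2 (insurer, a substantially-more-likely showing, weight is at least 71): (c) net 85−15=70 < 71 — fails.
  Stage I.2 not carried; the insurer fails its burden.
So the policyholder prevails on this issue.
— Issue II —
At Stage II.1 the policyholder must meet a clear and cogent showing (weight is at least 80): on (f) the weight is 88 less the opposing 7 gives net 81, which does reach 80, so (f) meets the standard.
  Stage II.1 is satisfied; the onus moves to the insurer.
At Stage II.2 the insurer must meet a clear and cogent showing (weight is at least 80): on (g) the weight is 79, which does not reach 80, so (g) does not meet the standard.
  Not every element is met, so the insurer fails to carry Stage II.2.
The policyholder prevails on this issue.
— Issue III —
Stage III.1 — burden on policyholder; standard: the balance of probabilities (weight is at least 53).
    (h): 54 ≥ 53 [met]
    (i): 78 − 22 = 56 ≥ 53 [met]
  All elements met. The burden passes to the insurer.
Stage III.2 — burden on insurer; standard: a prima facie showing (weight is at least 18).
    (j): 14 < 18 [not met]
    (k): 75 − 61 = 14 < 18 [not met]
  Not every element is met, so the insurer fails to carry Stage III.2.
The analysis ends at Stage III.2; the policyholder prevails on this issue.
Per-issue: Issue I → policyholder; Issue II → policyholder; Issue III → policyholder. The policyholder must prevail on every issue; overall, the policyholder prevails.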